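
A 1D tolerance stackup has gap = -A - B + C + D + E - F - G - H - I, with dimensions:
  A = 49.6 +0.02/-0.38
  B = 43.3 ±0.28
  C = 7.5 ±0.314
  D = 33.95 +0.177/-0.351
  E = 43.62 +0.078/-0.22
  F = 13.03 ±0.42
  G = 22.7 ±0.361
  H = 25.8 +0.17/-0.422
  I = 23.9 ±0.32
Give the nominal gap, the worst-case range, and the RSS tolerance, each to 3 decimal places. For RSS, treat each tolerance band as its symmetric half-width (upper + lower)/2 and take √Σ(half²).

nominal=-93.260 wc=[-95.716,-90.508] rss=0.898

Stack each dimension's contribution:
  -A: nom -49.600 → Σnom=-49.600; wc +0.380/-0.020 → slack +0.380/-0.020; half-tol=0.200, Σhalf²=0.040000
  -B: nom -43.300 → Σnom=-92.900; wc +0.280/-0.280 → slack +0.660/-0.300; half-tol=0.280, Σhalf²=0.118400
  +C: nom +7.500 → Σnom=-85.400; wc +0.314/-0.314 → slack +0.974/-0.614; half-tol=0.314, Σhalf²=0.216996
  +D: nom +33.950 → Σnom=-51.450; wc +0.177/-0.351 → slack +1.151/-0.965; half-tol=0.264, Σhalf²=0.286692
  +E: nom +43.620 → Σnom=-7.830; wc +0.078/-0.220 → slack +1.229/-1.185; half-tol=0.149, Σhalf²=0.308893
  -F: nom -13.030 → Σnom=-20.860; wc +0.420/-0.420 → slack +1.649/-1.605; half-tol=0.420, Σhalf²=0.485293
  -G: nom -22.700 → Σnom=-43.560; wc +0.361/-0.361 → slack +2.010/-1.966; half-tol=0.361, Σhalf²=0.615614
  -H: nom -25.800 → Σnom=-69.360; wc +0.422/-0.170 → slack +2.432/-2.136; half-tol=0.296, Σhalf²=0.703230
  -I: nom -23.900 → Σnom=-93.260; wc +0.320/-0.320 → slack +2.752/-2.456; half-tol=0.320, Σhalf²=0.805630
Nominal = -93.260. Worst-case = [-93.260 - 2.456, -93.260 + 2.752] = [-95.716, -90.508]. RSS = √0.805630 = 0.898.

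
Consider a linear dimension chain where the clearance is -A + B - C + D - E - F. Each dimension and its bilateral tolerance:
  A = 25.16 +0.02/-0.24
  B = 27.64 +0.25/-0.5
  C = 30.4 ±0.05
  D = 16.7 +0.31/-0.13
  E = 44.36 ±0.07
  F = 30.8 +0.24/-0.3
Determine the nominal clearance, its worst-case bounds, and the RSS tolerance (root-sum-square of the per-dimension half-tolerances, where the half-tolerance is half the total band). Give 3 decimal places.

Stack each dimension's contribution:
  -A: nom -25.160 → Σnom=-25.160; wc +0.240/-0.020 → slack +0.240/-0.020; half-tol=0.130, Σhalf²=0.016900
  +B: nom +27.640 → Σnom=2.480; wc +0.250/-0.500 → slack +0.490/-0.520; half-tol=0.375, Σhalf²=0.157525
  -C: nom -30.400 → Σnom=-27.920; wc +0.050/-0.050 → slack +0.540/-0.570; half-tol=0.050, Σhalf²=0.160025
  +D: nom +16.700 → Σnom=-11.220; wc +0.310/-0.130 → slack +0.850/-0.700; half-tol=0.220, Σhalf²=0.208425
  -E: nom -44.360 → Σnom=-55.580; wc +0.070/-0.070 → slack +0.920/-0.770; half-tol=0.070, Σhalf²=0.213325
  -F: nom -30.800 → Σnom=-86.380; wc +0.300/-0.240 → slack +1.220/-1.010; half-tol=0.270, Σhalf²=0.286225
Nominal = -86.380. Worst-case = [-86.380 - 1.010, -86.380 + 1.220] = [-87.390, -85.160]. RSS = √0.286225 = 0.535.

nominal=-86.380 wc=[-87.390,-85.160] rss=0.535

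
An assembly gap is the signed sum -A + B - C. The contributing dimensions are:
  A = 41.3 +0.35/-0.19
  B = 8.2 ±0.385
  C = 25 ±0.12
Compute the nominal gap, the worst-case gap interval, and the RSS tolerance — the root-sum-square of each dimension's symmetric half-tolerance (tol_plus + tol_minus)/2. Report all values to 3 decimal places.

nominal=-58.100 wc=[-58.955,-57.405] rss=0.485

Stack each dimension's contribution:
  -A: nom -41.300 → Σnom=-41.300; wc +0.190/-0.350 → slack +0.190/-0.350; half-tol=0.270, Σhalf²=0.072900
  +B: nom +8.200 → Σnom=-33.100; wc +0.385/-0.385 → slack +0.575/-0.735; half-tol=0.385, Σhalf²=0.221125
  -C: nom -25.000 → Σnom=-58.100; wc +0.120/-0.120 → slack +0.695/-0.855; half-tol=0.120, Σhalf²=0.235525
Nominal = -58.100. Worst-case = [-58.100 - 0.855, -58.100 + 0.695] = [-58.955, -57.405]. RSS = √0.235525 = 0.485.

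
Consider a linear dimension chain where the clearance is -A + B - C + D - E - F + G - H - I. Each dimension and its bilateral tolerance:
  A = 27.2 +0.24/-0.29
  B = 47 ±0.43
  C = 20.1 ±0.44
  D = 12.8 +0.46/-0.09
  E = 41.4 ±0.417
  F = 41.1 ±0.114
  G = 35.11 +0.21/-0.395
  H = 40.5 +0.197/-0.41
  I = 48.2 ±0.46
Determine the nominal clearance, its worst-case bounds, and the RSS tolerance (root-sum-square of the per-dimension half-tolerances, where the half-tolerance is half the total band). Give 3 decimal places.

Stack each dimension's contribution:
  -A: nom -27.200 → Σnom=-27.200; wc +0.290/-0.240 → slack +0.290/-0.240; half-tol=0.265, Σhalf²=0.070225
  +B: nom +47.000 → Σnom=19.800; wc +0.430/-0.430 → slack +0.720/-0.670; half-tol=0.430, Σhalf²=0.255125
  -C: nom -20.100 → Σnom=-0.300; wc +0.440/-0.440 → slack +1.160/-1.110; half-tol=0.440, Σhalf²=0.448725
  +D: nom +12.800 → Σnom=12.500; wc +0.460/-0.090 → slack +1.620/-1.200; half-tol=0.275, Σhalf²=0.524350
  -E: nom -41.400 → Σnom=-28.900; wc +0.417/-0.417 → slack +2.037/-1.617; half-tol=0.417, Σhalf²=0.698239
  -F: nom -41.100 → Σnom=-70.000; wc +0.114/-0.114 → slack +2.151/-1.731; half-tol=0.114, Σhalf²=0.711235
  +G: nom +35.110 → Σnom=-34.890; wc +0.210/-0.395 → slack +2.361/-2.126; half-tol=0.302, Σhalf²=0.802741
  -H: nom -40.500 → Σnom=-75.390; wc +0.410/-0.197 → slack +2.771/-2.323; half-tol=0.303, Σhalf²=0.894853
  -I: nom -48.200 → Σnom=-123.590; wc +0.460/-0.460 → slack +3.231/-2.783; half-tol=0.460, Σhalf²=1.106453
Nominal = -123.590. Worst-case = [-123.590 - 2.783, -123.590 + 3.231] = [-126.373, -120.359]. RSS = √1.106453 = 1.052.

nominal=-123.590 wc=[-126.373,-120.359] rss=1.052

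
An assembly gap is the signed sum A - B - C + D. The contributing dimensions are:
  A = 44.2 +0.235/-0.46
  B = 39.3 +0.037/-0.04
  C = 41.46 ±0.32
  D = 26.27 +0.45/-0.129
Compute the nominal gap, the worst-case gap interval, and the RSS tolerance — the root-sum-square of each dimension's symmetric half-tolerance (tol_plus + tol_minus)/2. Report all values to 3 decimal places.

nominal=-10.290 wc=[-11.236,-9.245] rss=0.555

Stack each dimension's contribution:
  +A: nom +44.200 → Σnom=44.200; wc +0.235/-0.460 → slack +0.235/-0.460; half-tol=0.348, Σhalf²=0.120756
  -B: nom -39.300 → Σnom=4.900; wc +0.040/-0.037 → slack +0.275/-0.497; half-tol=0.038, Σhalf²=0.122239
  -C: nom -41.460 → Σnom=-36.560; wc +0.320/-0.320 → slack +0.595/-0.817; half-tol=0.320, Σhalf²=0.224639
  +D: nom +26.270 → Σnom=-10.290; wc +0.450/-0.129 → slack +1.045/-0.946; half-tol=0.289, Σhalf²=0.308449
Nominal = -10.290. Worst-case = [-10.290 - 0.946, -10.290 + 1.045] = [-11.236, -9.245]. RSS = √0.308449 = 0.555.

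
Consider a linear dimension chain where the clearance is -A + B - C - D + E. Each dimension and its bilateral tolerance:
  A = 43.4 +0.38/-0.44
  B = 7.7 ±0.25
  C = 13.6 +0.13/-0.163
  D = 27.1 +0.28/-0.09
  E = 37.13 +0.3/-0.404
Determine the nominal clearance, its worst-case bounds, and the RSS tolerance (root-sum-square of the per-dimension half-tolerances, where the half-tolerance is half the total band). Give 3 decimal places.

nominal=-39.270 wc=[-40.714,-38.027] rss=0.640

Stack each dimension's contribution:
  -A: nom -43.400 → Σnom=-43.400; wc +0.440/-0.380 → slack +0.440/-0.380; half-tol=0.410, Σhalf²=0.168100
  +B: nom +7.700 → Σnom=-35.700; wc +0.250/-0.250 → slack +0.690/-0.630; half-tol=0.250, Σhalf²=0.230600
  -C: nom -13.600 → Σnom=-49.300; wc +0.163/-0.130 → slack +0.853/-0.760; half-tol=0.147, Σhalf²=0.252062
  -D: nom -27.100 → Σnom=-76.400; wc +0.090/-0.280 → slack +0.943/-1.040; half-tol=0.185, Σhalf²=0.286287
  +E: nom +37.130 → Σnom=-39.270; wc +0.300/-0.404 → slack +1.243/-1.444; half-tol=0.352, Σhalf²=0.410191
Nominal = -39.270. Worst-case = [-39.270 - 1.444, -39.270 + 1.243] = [-40.714, -38.027]. RSS = √0.410191 = 0.640.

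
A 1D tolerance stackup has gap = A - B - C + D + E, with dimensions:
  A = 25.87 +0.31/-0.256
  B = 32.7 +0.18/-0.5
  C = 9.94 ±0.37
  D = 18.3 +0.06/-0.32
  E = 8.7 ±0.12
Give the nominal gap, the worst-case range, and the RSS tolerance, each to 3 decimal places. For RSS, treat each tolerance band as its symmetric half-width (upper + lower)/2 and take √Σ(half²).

Stack each dimension's contribution:
  +A: nom +25.870 → Σnom=25.870; wc +0.310/-0.256 → slack +0.310/-0.256; half-tol=0.283, Σhalf²=0.080089
  -B: nom -32.700 → Σnom=-6.830; wc +0.500/-0.180 → slack +0.810/-0.436; half-tol=0.340, Σhalf²=0.195689
  -C: nom -9.940 → Σnom=-16.770; wc +0.370/-0.370 → slack +1.180/-0.806; half-tol=0.370, Σhalf²=0.332589
  +D: nom +18.300 → Σnom=1.530; wc +0.060/-0.320 → slack +1.240/-1.126; half-tol=0.190, Σhalf²=0.368689
  +E: nom +8.700 → Σnom=10.230; wc +0.120/-0.120 → slack +1.360/-1.246; half-tol=0.120, Σhalf²=0.383089
Nominal = 10.230. Worst-case = [10.230 - 1.246, 10.230 + 1.360] = [8.984, 11.590]. RSS = √0.383089 = 0.619.

nominal=10.230 wc=[8.984,11.590] rss=0.619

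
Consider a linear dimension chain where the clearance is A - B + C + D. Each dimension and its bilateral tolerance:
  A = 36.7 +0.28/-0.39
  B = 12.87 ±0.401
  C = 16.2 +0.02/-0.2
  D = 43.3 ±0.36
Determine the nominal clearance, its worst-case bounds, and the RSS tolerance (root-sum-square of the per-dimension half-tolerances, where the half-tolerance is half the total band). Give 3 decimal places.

Stack each dimension's contribution:
  +A: nom +36.700 → Σnom=36.700; wc +0.280/-0.390 → slack +0.280/-0.390; half-tol=0.335, Σhalf²=0.112225
  -B: nom -12.870 → Σnom=23.830; wc +0.401/-0.401 → slack +0.681/-0.791; half-tol=0.401, Σhalf²=0.273026
  +C: nom +16.200 → Σnom=40.030; wc +0.020/-0.200 → slack +0.701/-0.991; half-tol=0.110, Σhalf²=0.285126
  +D: nom +43.300 → Σnom=83.330; wc +0.360/-0.360 → slack +1.061/-1.351; half-tol=0.360, Σhalf²=0.414726
Nominal = 83.330. Worst-case = [83.330 - 1.351, 83.330 + 1.061] = [81.979, 84.391]. RSS = √0.414726 = 0.644.

nominal=83.330 wc=[81.979,84.391] rss=0.644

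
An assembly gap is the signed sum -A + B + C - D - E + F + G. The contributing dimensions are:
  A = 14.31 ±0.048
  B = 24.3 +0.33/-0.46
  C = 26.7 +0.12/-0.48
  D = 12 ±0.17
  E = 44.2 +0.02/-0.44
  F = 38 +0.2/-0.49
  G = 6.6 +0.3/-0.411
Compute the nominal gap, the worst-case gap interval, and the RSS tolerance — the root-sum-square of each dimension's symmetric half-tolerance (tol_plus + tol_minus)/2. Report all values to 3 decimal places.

Stack each dimension's contribution:
  -A: nom -14.310 → Σnom=-14.310; wc +0.048/-0.048 → slack +0.048/-0.048; half-tol=0.048, Σhalf²=0.002304
  +B: nom +24.300 → Σnom=9.990; wc +0.330/-0.460 → slack +0.378/-0.508; half-tol=0.395, Σhalf²=0.158329
  +C: nom +26.700 → Σnom=36.690; wc +0.120/-0.480 → slack +0.498/-0.988; half-tol=0.300, Σhalf²=0.248329
  -D: nom -12.000 → Σnom=24.690; wc +0.170/-0.170 → slack +0.668/-1.158; half-tol=0.170, Σhalf²=0.277229
  -E: nom -44.200 → Σnom=-19.510; wc +0.440/-0.020 → slack +1.108/-1.178; half-tol=0.230, Σhalf²=0.330129
  +F: nom +38.000 → Σnom=18.490; wc +0.200/-0.490 → slack +1.308/-1.668; half-tol=0.345, Σhalf²=0.449154
  +G: nom +6.600 → Σnom=25.090; wc +0.300/-0.411 → slack +1.608/-2.079; half-tol=0.355, Σhalf²=0.575534
Nominal = 25.090. Worst-case = [25.090 - 2.079, 25.090 + 1.608] = [23.011, 26.698]. RSS = √0.575534 = 0.759.

nominal=25.090 wc=[23.011,26.698] rss=0.759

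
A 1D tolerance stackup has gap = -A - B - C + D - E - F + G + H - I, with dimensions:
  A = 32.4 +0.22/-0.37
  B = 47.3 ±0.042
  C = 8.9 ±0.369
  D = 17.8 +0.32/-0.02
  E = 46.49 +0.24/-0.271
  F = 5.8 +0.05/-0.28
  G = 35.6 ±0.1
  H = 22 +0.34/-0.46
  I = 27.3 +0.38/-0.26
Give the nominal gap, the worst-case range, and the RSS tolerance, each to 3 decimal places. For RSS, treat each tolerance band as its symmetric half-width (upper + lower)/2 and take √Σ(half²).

Stack each dimension's contribution:
  -A: nom -32.400 → Σnom=-32.400; wc +0.370/-0.220 → slack +0.370/-0.220; half-tol=0.295, Σhalf²=0.087025
  -B: nom -47.300 → Σnom=-79.700; wc +0.042/-0.042 → slack +0.412/-0.262; half-tol=0.042, Σhalf²=0.088789
  -C: nom -8.900 → Σnom=-88.600; wc +0.369/-0.369 → slack +0.781/-0.631; half-tol=0.369, Σhalf²=0.224950
  +D: nom +17.800 → Σnom=-70.800; wc +0.320/-0.020 → slack +1.101/-0.651; half-tol=0.170, Σhalf²=0.253850
  -E: nom -46.490 → Σnom=-117.290; wc +0.271/-0.240 → slack +1.372/-0.891; half-tol=0.256, Σhalf²=0.319130
  -F: nom -5.800 → Σnom=-123.090; wc +0.280/-0.050 → slack +1.652/-0.941; half-tol=0.165, Σhalf²=0.346355
  +G: nom +35.600 → Σnom=-87.490; wc +0.100/-0.100 → slack +1.752/-1.041; half-tol=0.100, Σhalf²=0.356355
  +H: nom +22.000 → Σnom=-65.490; wc +0.340/-0.460 → slack +2.092/-1.501; half-tol=0.400, Σhalf²=0.516355
  -I: nom -27.300 → Σnom=-92.790; wc +0.260/-0.380 → slack +2.352/-1.881; half-tol=0.320, Σhalf²=0.618755
Nominal = -92.790. Worst-case = [-92.790 - 1.881, -92.790 + 2.352] = [-94.671, -90.438]. RSS = √0.618755 = 0.787.

nominal=-92.790 wc=[-94.671,-90.438] rss=0.787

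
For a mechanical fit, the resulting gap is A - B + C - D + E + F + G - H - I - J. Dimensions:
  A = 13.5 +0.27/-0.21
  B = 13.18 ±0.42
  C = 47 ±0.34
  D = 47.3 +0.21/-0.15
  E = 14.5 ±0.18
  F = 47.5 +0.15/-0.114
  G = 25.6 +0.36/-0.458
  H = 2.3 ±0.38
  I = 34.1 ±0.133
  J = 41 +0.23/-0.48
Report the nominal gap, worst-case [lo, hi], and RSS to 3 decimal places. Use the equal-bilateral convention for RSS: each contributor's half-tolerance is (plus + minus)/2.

nominal=10.220 wc=[7.545,13.083] rss=0.942

Stack each dimension's contribution:
  +A: nom +13.500 → Σnom=13.500; wc +0.270/-0.210 → slack +0.270/-0.210; half-tol=0.240, Σhalf²=0.057600
  -B: nom -13.180 → Σnom=0.320; wc +0.420/-0.420 → slack +0.690/-0.630; half-tol=0.420, Σhalf²=0.234000
  +C: nom +47.000 → Σnom=47.320; wc +0.340/-0.340 → slack +1.030/-0.970; half-tol=0.340, Σhalf²=0.349600
  -D: nom -47.300 → Σnom=0.020; wc +0.150/-0.210 → slack +1.180/-1.180; half-tol=0.180, Σhalf²=0.382000
  +E: nom +14.500 → Σnom=14.520; wc +0.180/-0.180 → slack +1.360/-1.360; half-tol=0.180, Σhalf²=0.414400
  +F: nom +47.500 → Σnom=62.020; wc +0.150/-0.114 → slack +1.510/-1.474; half-tol=0.132, Σhalf²=0.431824
  +G: nom +25.600 → Σnom=87.620; wc +0.360/-0.458 → slack +1.870/-1.932; half-tol=0.409, Σhalf²=0.599105
  -H: nom -2.300 → Σnom=85.320; wc +0.380/-0.380 → slack +2.250/-2.312; half-tol=0.380, Σhalf²=0.743505
  -I: nom -34.100 → Σnom=51.220; wc +0.133/-0.133 → slack +2.383/-2.445; half-tol=0.133, Σhalf²=0.761194
  -J: nom -41.000 → Σnom=10.220; wc +0.480/-0.230 → slack +2.863/-2.675; half-tol=0.355, Σhalf²=0.887219
Nominal = 10.220. Worst-case = [10.220 - 2.675, 10.220 + 2.863] = [7.545, 13.083]. RSS = √0.887219 = 0.942.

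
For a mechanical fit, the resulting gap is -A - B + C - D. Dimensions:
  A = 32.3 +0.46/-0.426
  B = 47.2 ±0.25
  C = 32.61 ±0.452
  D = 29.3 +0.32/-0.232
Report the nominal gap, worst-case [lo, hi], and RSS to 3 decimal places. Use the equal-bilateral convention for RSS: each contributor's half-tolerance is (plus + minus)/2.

Stack each dimension's contribution:
  -A: nom -32.300 → Σnom=-32.300; wc +0.426/-0.460 → slack +0.426/-0.460; half-tol=0.443, Σhalf²=0.196249
  -B: nom -47.200 → Σnom=-79.500; wc +0.250/-0.250 → slack +0.676/-0.710; half-tol=0.250, Σhalf²=0.258749
  +C: nom +32.610 → Σnom=-46.890; wc +0.452/-0.452 → slack +1.128/-1.162; half-tol=0.452, Σhalf²=0.463053
  -D: nom -29.300 → Σnom=-76.190; wc +0.232/-0.320 → slack +1.360/-1.482; half-tol=0.276, Σhalf²=0.539229
Nominal = -76.190. Worst-case = [-76.190 - 1.482, -76.190 + 1.360] = [-77.672, -74.830]. RSS = √0.539229 = 0.734.

nominal=-76.190 wc=[-77.672,-74.830] rss=0.734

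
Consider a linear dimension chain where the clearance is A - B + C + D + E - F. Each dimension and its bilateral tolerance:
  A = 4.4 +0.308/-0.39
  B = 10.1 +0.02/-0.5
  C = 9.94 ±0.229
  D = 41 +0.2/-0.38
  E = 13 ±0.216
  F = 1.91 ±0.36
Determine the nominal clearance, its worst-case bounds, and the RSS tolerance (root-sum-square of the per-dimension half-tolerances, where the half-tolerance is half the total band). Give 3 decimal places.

nominal=56.330 wc=[54.735,58.143] rss=0.709

Stack each dimension's contribution:
  +A: nom +4.400 → Σnom=4.400; wc +0.308/-0.390 → slack +0.308/-0.390; half-tol=0.349, Σhalf²=0.121801
  -B: nom -10.100 → Σnom=-5.700; wc +0.500/-0.020 → slack +0.808/-0.410; half-tol=0.260, Σhalf²=0.189401
  +C: nom +9.940 → Σnom=4.240; wc +0.229/-0.229 → slack +1.037/-0.639; half-tol=0.229, Σhalf²=0.241842
  +D: nom +41.000 → Σnom=45.240; wc +0.200/-0.380 → slack +1.237/-1.019; half-tol=0.290, Σhalf²=0.325942
  +E: nom +13.000 → Σnom=58.240; wc +0.216/-0.216 → slack +1.453/-1.235; half-tol=0.216, Σhalf²=0.372598
  -F: nom -1.910 → Σnom=56.330; wc +0.360/-0.360 → slack +1.813/-1.595; half-tol=0.360, Σhalf²=0.502198
Nominal = 56.330. Worst-case = [56.330 - 1.595, 56.330 + 1.813] = [54.735, 58.143]. RSS = √0.502198 = 0.709.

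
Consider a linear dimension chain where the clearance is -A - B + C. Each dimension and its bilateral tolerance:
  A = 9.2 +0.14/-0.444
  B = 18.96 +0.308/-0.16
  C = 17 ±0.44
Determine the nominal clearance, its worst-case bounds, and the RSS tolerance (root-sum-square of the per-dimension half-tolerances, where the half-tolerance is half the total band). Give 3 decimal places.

nominal=-11.160 wc=[-12.048,-10.116] rss=0.578

Stack each dimension's contribution:
  -A: nom -9.200 → Σnom=-9.200; wc +0.444/-0.140 → slack +0.444/-0.140; half-tol=0.292, Σhalf²=0.085264
  -B: nom -18.960 → Σnom=-28.160; wc +0.160/-0.308 → slack +0.604/-0.448; half-tol=0.234, Σhalf²=0.140020
  +C: nom +17.000 → Σnom=-11.160; wc +0.440/-0.440 → slack +1.044/-0.888; half-tol=0.440, Σhalf²=0.333620
Nominal = -11.160. Worst-case = [-11.160 - 0.888, -11.160 + 1.044] = [-12.048, -10.116]. RSS = √0.333620 = 0.578.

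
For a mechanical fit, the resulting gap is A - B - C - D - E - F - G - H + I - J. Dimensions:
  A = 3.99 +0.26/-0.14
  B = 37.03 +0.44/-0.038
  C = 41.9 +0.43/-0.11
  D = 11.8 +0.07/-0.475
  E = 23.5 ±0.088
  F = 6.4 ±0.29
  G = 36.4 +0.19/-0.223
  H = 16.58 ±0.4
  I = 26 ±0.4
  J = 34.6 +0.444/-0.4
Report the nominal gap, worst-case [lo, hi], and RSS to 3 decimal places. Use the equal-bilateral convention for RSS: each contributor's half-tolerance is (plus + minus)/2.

nominal=-178.220 wc=[-181.112,-175.536] rss=0.936

Stack each dimension's contribution:
  +A: nom +3.990 → Σnom=3.990; wc +0.260/-0.140 → slack +0.260/-0.140; half-tol=0.200, Σhalf²=0.040000
  -B: nom -37.030 → Σnom=-33.040; wc +0.038/-0.440 → slack +0.298/-0.580; half-tol=0.239, Σhalf²=0.097121
  -C: nom -41.900 → Σnom=-74.940; wc +0.110/-0.430 → slack +0.408/-1.010; half-tol=0.270, Σhalf²=0.170021
  -D: nom -11.800 → Σnom=-86.740; wc +0.475/-0.070 → slack +0.883/-1.080; half-tol=0.272, Σhalf²=0.244277
  -E: nom -23.500 → Σnom=-110.240; wc +0.088/-0.088 → slack +0.971/-1.168; half-tol=0.088, Σhalf²=0.252021
  -F: nom -6.400 → Σnom=-116.640; wc +0.290/-0.290 → slack +1.261/-1.458; half-tol=0.290, Σhalf²=0.336121
  -G: nom -36.400 → Σnom=-153.040; wc +0.223/-0.190 → slack +1.484/-1.648; half-tol=0.207, Σhalf²=0.378763
  -H: nom -16.580 → Σnom=-169.620; wc +0.400/-0.400 → slack +1.884/-2.048; half-tol=0.400, Σhalf²=0.538763
  +I: nom +26.000 → Σnom=-143.620; wc +0.400/-0.400 → slack +2.284/-2.448; half-tol=0.400, Σhalf²=0.698763
  -J: nom -34.600 → Σnom=-178.220; wc +0.400/-0.444 → slack +2.684/-2.892; half-tol=0.422, Σhalf²=0.876848
Nominal = -178.220. Worst-case = [-178.220 - 2.892, -178.220 + 2.684] = [-181.112, -175.536]. RSS = √0.876848 = 0.936.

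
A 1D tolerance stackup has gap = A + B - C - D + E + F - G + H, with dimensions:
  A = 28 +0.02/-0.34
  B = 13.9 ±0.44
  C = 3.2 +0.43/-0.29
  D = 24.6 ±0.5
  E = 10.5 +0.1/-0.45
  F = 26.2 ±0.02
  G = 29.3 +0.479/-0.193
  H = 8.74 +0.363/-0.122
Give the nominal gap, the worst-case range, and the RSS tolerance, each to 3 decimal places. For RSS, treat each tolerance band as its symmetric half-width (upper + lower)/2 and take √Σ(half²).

nominal=30.240 wc=[27.459,32.166] rss=0.924

Stack each dimension's contribution:
  +A: nom +28.000 → Σnom=28.000; wc +0.020/-0.340 → slack +0.020/-0.340; half-tol=0.180, Σhalf²=0.032400
  +B: nom +13.900 → Σnom=41.900; wc +0.440/-0.440 → slack +0.460/-0.780; half-tol=0.440, Σhalf²=0.226000
  -C: nom -3.200 → Σnom=38.700; wc +0.290/-0.430 → slack +0.750/-1.210; half-tol=0.360, Σhalf²=0.355600
  -D: nom -24.600 → Σnom=14.100; wc +0.500/-0.500 → slack +1.250/-1.710; half-tol=0.500, Σhalf²=0.605600
  +E: nom +10.500 → Σnom=24.600; wc +0.100/-0.450 → slack +1.350/-2.160; half-tol=0.275, Σhalf²=0.681225
  +F: nom +26.200 → Σnom=50.800; wc +0.020/-0.020 → slack +1.370/-2.180; half-tol=0.020, Σhalf²=0.681625
  -G: nom -29.300 → Σnom=21.500; wc +0.193/-0.479 → slack +1.563/-2.659; half-tol=0.336, Σhalf²=0.794521
  +H: nom +8.740 → Σnom=30.240; wc +0.363/-0.122 → slack +1.926/-2.781; half-tol=0.242, Σhalf²=0.853327
Nominal = 30.240. Worst-case = [30.240 - 2.781, 30.240 + 1.926] = [27.459, 32.166]. RSS = √0.853327 = 0.924.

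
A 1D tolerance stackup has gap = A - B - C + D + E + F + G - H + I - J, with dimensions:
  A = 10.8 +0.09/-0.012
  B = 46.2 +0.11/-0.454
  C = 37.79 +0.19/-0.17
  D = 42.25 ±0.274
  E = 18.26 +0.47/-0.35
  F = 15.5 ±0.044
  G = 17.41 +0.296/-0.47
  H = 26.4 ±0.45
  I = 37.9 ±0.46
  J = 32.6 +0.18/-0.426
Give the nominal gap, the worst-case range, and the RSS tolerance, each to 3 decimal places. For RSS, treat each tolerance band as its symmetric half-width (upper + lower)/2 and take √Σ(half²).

Stack each dimension's contribution:
  +A: nom +10.800 → Σnom=10.800; wc +0.090/-0.012 → slack +0.090/-0.012; half-tol=0.051, Σhalf²=0.002601
  -B: nom -46.200 → Σnom=-35.400; wc +0.454/-0.110 → slack +0.544/-0.122; half-tol=0.282, Σhalf²=0.082125
  -C: nom -37.790 → Σnom=-73.190; wc +0.170/-0.190 → slack +0.714/-0.312; half-tol=0.180, Σhalf²=0.114525
  +D: nom +42.250 → Σnom=-30.940; wc +0.274/-0.274 → slack +0.988/-0.586; half-tol=0.274, Σhalf²=0.189601
  +E: nom +18.260 → Σnom=-12.680; wc +0.470/-0.350 → slack +1.458/-0.936; half-tol=0.410, Σhalf²=0.357701
  +F: nom +15.500 → Σnom=2.820; wc +0.044/-0.044 → slack +1.502/-0.980; half-tol=0.044, Σhalf²=0.359637
  +G: nom +17.410 → Σnom=20.230; wc +0.296/-0.470 → slack +1.798/-1.450; half-tol=0.383, Σhalf²=0.506326
  -H: nom -26.400 → Σnom=-6.170; wc +0.450/-0.450 → slack +2.248/-1.900; half-tol=0.450, Σhalf²=0.708826
  +I: nom +37.900 → Σnom=31.730; wc +0.460/-0.460 → slack +2.708/-2.360; half-tol=0.460, Σhalf²=0.920426
  -J: nom -32.600 → Σnom=-0.870; wc +0.426/-0.180 → slack +3.134/-2.540; half-tol=0.303, Σhalf²=1.012235
Nominal = -0.870. Worst-case = [-0.870 - 2.540, -0.870 + 3.134] = [-3.410, 2.264]. RSS = √1.012235 = 1.006.

nominal=-0.870 wc=[-3.410,2.264] rss=1.006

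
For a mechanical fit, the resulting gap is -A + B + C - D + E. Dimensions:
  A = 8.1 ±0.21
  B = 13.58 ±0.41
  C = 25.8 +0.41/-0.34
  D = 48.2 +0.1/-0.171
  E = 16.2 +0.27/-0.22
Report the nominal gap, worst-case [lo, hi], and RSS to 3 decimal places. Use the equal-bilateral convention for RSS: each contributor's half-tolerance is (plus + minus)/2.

nominal=-0.720 wc=[-2.000,0.751] rss=0.657

Stack each dimension's contribution:
  -A: nom -8.100 → Σnom=-8.100; wc +0.210/-0.210 → slack +0.210/-0.210; half-tol=0.210, Σhalf²=0.044100
  +B: nom +13.580 → Σnom=5.480; wc +0.410/-0.410 → slack +0.620/-0.620; half-tol=0.410, Σhalf²=0.212200
  +C: nom +25.800 → Σnom=31.280; wc +0.410/-0.340 → slack +1.030/-0.960; half-tol=0.375, Σhalf²=0.352825
  -D: nom -48.200 → Σnom=-16.920; wc +0.171/-0.100 → slack +1.201/-1.060; half-tol=0.136, Σhalf²=0.371185
  +E: nom +16.200 → Σnom=-0.720; wc +0.270/-0.220 → slack +1.471/-1.280; half-tol=0.245, Σhalf²=0.431210
Nominal = -0.720. Worst-case = [-0.720 - 1.280, -0.720 + 1.471] = [-2.000, 0.751]. RSS = √0.431210 = 0.657.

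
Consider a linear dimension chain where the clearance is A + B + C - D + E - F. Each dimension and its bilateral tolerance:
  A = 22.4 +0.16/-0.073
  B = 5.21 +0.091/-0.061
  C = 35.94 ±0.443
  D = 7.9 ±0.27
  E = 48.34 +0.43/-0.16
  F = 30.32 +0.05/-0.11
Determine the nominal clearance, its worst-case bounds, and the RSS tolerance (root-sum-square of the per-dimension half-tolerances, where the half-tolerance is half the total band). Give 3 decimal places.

nominal=73.670 wc=[72.613,75.174] rss=0.618

Stack each dimension's contribution:
  +A: nom +22.400 → Σnom=22.400; wc +0.160/-0.073 → slack +0.160/-0.073; half-tol=0.116, Σhalf²=0.013572
  +B: nom +5.210 → Σnom=27.610; wc +0.091/-0.061 → slack +0.251/-0.134; half-tol=0.076, Σhalf²=0.019348
  +C: nom +35.940 → Σnom=63.550; wc +0.443/-0.443 → slack +0.694/-0.577; half-tol=0.443, Σhalf²=0.215597
  -D: nom -7.900 → Σnom=55.650; wc +0.270/-0.270 → slack +0.964/-0.847; half-tol=0.270, Σhalf²=0.288497
  +E: nom +48.340 → Σnom=103.990; wc +0.430/-0.160 → slack +1.394/-1.007; half-tol=0.295, Σhalf²=0.375522
  -F: nom -30.320 → Σnom=73.670; wc +0.110/-0.050 → slack +1.504/-1.057; half-tol=0.080, Σhalf²=0.381922
Nominal = 73.670. Worst-case = [73.670 - 1.057, 73.670 + 1.504] = [72.613, 75.174]. RSS = √0.381922 = 0.618.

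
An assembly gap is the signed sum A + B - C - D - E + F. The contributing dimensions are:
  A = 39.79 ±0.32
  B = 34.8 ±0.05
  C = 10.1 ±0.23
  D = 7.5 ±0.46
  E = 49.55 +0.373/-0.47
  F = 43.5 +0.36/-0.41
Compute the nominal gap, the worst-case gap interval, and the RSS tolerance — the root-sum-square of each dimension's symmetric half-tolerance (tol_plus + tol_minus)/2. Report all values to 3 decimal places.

nominal=50.940 wc=[49.097,52.830] rss=0.834

Stack each dimension's contribution:
  +A: nom +39.790 → Σnom=39.790; wc +0.320/-0.320 → slack +0.320/-0.320; half-tol=0.320, Σhalf²=0.102400
  +B: nom +34.800 → Σnom=74.590; wc +0.050/-0.050 → slack +0.370/-0.370; half-tol=0.050, Σhalf²=0.104900
  -C: nom -10.100 → Σnom=64.490; wc +0.230/-0.230 → slack +0.600/-0.600; half-tol=0.230, Σhalf²=0.157800
  -D: nom -7.500 → Σnom=56.990; wc +0.460/-0.460 → slack +1.060/-1.060; half-tol=0.460, Σhalf²=0.369400
  -E: nom -49.550 → Σnom=7.440; wc +0.470/-0.373 → slack +1.530/-1.433; half-tol=0.421, Σhalf²=0.547062
  +F: nom +43.500 → Σnom=50.940; wc +0.360/-0.410 → slack +1.890/-1.843; half-tol=0.385, Σhalf²=0.695287
Nominal = 50.940. Worst-case = [50.940 - 1.843, 50.940 + 1.890] = [49.097, 52.830]. RSS = √0.695287 = 0.834.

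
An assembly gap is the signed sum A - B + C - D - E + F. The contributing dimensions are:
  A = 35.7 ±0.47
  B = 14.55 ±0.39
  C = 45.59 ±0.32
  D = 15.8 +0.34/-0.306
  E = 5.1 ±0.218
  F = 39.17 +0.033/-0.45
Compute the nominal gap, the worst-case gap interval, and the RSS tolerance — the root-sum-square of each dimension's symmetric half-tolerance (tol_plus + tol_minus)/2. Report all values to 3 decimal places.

Stack each dimension's contribution:
  +A: nom +35.700 → Σnom=35.700; wc +0.470/-0.470 → slack +0.470/-0.470; half-tol=0.470, Σhalf²=0.220900
  -B: nom -14.550 → Σnom=21.150; wc +0.390/-0.390 → slack +0.860/-0.860; half-tol=0.390, Σhalf²=0.373000
  +C: nom +45.590 → Σnom=66.740; wc +0.320/-0.320 → slack +1.180/-1.180; half-tol=0.320, Σhalf²=0.475400
  -D: nom -15.800 → Σnom=50.940; wc +0.306/-0.340 → slack +1.486/-1.520; half-tol=0.323, Σhalf²=0.579729
  -E: nom -5.100 → Σnom=45.840; wc +0.218/-0.218 → slack +1.704/-1.738; half-tol=0.218, Σhalf²=0.627253
  +F: nom +39.170 → Σnom=85.010; wc +0.033/-0.450 → slack +1.737/-2.188; half-tol=0.241, Σhalf²=0.685575
Nominal = 85.010. Worst-case = [85.010 - 2.188, 85.010 + 1.737] = [82.822, 86.747]. RSS = √0.685575 = 0.828.

nominal=85.010 wc=[82.822,86.747] rss=0.828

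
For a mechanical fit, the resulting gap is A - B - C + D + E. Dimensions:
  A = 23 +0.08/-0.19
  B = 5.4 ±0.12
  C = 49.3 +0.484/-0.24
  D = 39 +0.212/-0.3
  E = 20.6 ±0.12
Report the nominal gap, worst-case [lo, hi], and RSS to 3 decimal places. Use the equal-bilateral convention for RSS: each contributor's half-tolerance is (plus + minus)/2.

nominal=27.900 wc=[26.686,28.672] rss=0.494

Stack each dimension's contribution:
  +A: nom +23.000 → Σnom=23.000; wc +0.080/-0.190 → slack +0.080/-0.190; half-tol=0.135, Σhalf²=0.018225
  -B: nom -5.400 → Σnom=17.600; wc +0.120/-0.120 → slack +0.200/-0.310; half-tol=0.120, Σhalf²=0.032625
  -C: nom -49.300 → Σnom=-31.700; wc +0.240/-0.484 → slack +0.440/-0.794; half-tol=0.362, Σhalf²=0.163669
  +D: nom +39.000 → Σnom=7.300; wc +0.212/-0.300 → slack +0.652/-1.094; half-tol=0.256, Σhalf²=0.229205
  +E: nom +20.600 → Σnom=27.900; wc +0.120/-0.120 → slack +0.772/-1.214; half-tol=0.120, Σhalf²=0.243605
Nominal = 27.900. Worst-case = [27.900 - 1.214, 27.900 + 0.772] = [26.686, 28.672]. RSS = √0.243605 = 0.494.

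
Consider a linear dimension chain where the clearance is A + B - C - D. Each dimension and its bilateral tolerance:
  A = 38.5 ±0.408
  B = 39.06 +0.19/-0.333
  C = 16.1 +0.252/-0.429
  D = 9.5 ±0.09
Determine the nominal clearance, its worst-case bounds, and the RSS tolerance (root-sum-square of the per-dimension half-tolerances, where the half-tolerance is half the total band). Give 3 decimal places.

nominal=51.960 wc=[50.877,53.077] rss=0.599

Stack each dimension's contribution:
  +A: nom +38.500 → Σnom=38.500; wc +0.408/-0.408 → slack +0.408/-0.408; half-tol=0.408, Σhalf²=0.166464
  +B: nom +39.060 → Σnom=77.560; wc +0.190/-0.333 → slack +0.598/-0.741; half-tol=0.262, Σhalf²=0.234846
  -C: nom -16.100 → Σnom=61.460; wc +0.429/-0.252 → slack +1.027/-0.993; half-tol=0.341, Σhalf²=0.350787
  -D: nom -9.500 → Σnom=51.960; wc +0.090/-0.090 → slack +1.117/-1.083; half-tol=0.090, Σhalf²=0.358886
Nominal = 51.960. Worst-case = [51.960 - 1.083, 51.960 + 1.117] = [50.877, 53.077]. RSS = √0.358886 = 0.599.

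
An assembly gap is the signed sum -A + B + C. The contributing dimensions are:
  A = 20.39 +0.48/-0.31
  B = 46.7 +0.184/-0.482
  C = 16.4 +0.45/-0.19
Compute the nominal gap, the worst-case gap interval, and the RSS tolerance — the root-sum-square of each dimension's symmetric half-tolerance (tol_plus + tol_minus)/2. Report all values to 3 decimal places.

Stack each dimension's contribution:
  -A: nom -20.390 → Σnom=-20.390; wc +0.310/-0.480 → slack +0.310/-0.480; half-tol=0.395, Σhalf²=0.156025
  +B: nom +46.700 → Σnom=26.310; wc +0.184/-0.482 → slack +0.494/-0.962; half-tol=0.333, Σhalf²=0.266914
  +C: nom +16.400 → Σnom=42.710; wc +0.450/-0.190 → slack +0.944/-1.152; half-tol=0.320, Σhalf²=0.369314
Nominal = 42.710. Worst-case = [42.710 - 1.152, 42.710 + 0.944] = [41.558, 43.654]. RSS = √0.369314 = 0.608.

nominal=42.710 wc=[41.558,43.654] rss=0.608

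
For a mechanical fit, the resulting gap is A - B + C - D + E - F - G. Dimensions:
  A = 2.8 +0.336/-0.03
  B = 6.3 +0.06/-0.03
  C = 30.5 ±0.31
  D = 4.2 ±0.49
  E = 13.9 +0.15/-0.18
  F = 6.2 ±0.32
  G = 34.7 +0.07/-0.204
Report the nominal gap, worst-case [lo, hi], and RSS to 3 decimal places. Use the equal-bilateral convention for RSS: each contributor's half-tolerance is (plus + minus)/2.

nominal=-4.200 wc=[-5.660,-2.360] rss=0.721

Stack each dimension's contribution:
  +A: nom +2.800 → Σnom=2.800; wc +0.336/-0.030 → slack +0.336/-0.030; half-tol=0.183, Σhalf²=0.033489
  -B: nom -6.300 → Σnom=-3.500; wc +0.030/-0.060 → slack +0.366/-0.090; half-tol=0.045, Σhalf²=0.035514
  +C: nom +30.500 → Σnom=27.000; wc +0.310/-0.310 → slack +0.676/-0.400; half-tol=0.310, Σhalf²=0.131614
  -D: nom -4.200 → Σnom=22.800; wc +0.490/-0.490 → slack +1.166/-0.890; half-tol=0.490, Σhalf²=0.371714
  +E: nom +13.900 → Σnom=36.700; wc +0.150/-0.180 → slack +1.316/-1.070; half-tol=0.165, Σhalf²=0.398939
  -F: nom -6.200 → Σnom=30.500; wc +0.320/-0.320 → slack +1.636/-1.390; half-tol=0.320, Σhalf²=0.501339
  -G: nom -34.700 → Σnom=-4.200; wc +0.204/-0.070 → slack +1.840/-1.460; half-tol=0.137, Σhalf²=0.520108
Nominal = -4.200. Worst-case = [-4.200 - 1.460, -4.200 + 1.840] = [-5.660, -2.360]. RSS = √0.520108 = 0.721.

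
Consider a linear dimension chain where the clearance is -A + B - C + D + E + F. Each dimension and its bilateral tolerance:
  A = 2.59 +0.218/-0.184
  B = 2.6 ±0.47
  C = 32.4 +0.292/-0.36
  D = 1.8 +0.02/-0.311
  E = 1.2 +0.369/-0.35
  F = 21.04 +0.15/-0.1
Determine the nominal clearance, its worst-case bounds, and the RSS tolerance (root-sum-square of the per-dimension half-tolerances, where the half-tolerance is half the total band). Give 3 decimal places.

nominal=-8.350 wc=[-10.091,-6.797] rss=0.735

Stack each dimension's contribution:
  -A: nom -2.590 → Σnom=-2.590; wc +0.184/-0.218 → slack +0.184/-0.218; half-tol=0.201, Σhalf²=0.040401
  +B: nom +2.600 → Σnom=0.010; wc +0.470/-0.470 → slack +0.654/-0.688; half-tol=0.470, Σhalf²=0.261301
  -C: nom -32.400 → Σnom=-32.390; wc +0.360/-0.292 → slack +1.014/-0.980; half-tol=0.326, Σhalf²=0.367577
  +D: nom +1.800 → Σnom=-30.590; wc +0.020/-0.311 → slack +1.034/-1.291; half-tol=0.166, Σhalf²=0.394967
  +E: nom +1.200 → Σnom=-29.390; wc +0.369/-0.350 → slack +1.403/-1.641; half-tol=0.359, Σhalf²=0.524207
  +F: nom +21.040 → Σnom=-8.350; wc +0.150/-0.100 → slack +1.553/-1.741; half-tol=0.125, Σhalf²=0.539832
Nominal = -8.350. Worst-case = [-8.350 - 1.741, -8.350 + 1.553] = [-10.091, -6.797]. RSS = √0.539832 = 0.735.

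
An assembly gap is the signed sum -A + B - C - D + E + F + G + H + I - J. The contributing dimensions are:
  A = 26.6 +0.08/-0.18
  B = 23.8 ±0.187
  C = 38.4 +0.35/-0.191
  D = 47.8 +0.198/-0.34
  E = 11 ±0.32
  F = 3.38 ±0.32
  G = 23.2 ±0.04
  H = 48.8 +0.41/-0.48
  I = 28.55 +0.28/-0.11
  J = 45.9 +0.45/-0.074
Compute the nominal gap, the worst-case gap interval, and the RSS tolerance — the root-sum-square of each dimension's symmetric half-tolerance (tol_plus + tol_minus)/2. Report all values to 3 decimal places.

Stack each dimension's contribution:
  -A: nom -26.600 → Σnom=-26.600; wc +0.180/-0.080 → slack +0.180/-0.080; half-tol=0.130, Σhalf²=0.016900
  +B: nom +23.800 → Σnom=-2.800; wc +0.187/-0.187 → slack +0.367/-0.267; half-tol=0.187, Σhalf²=0.051869
  -C: nom -38.400 → Σnom=-41.200; wc +0.191/-0.350 → slack +0.558/-0.617; half-tol=0.270, Σhalf²=0.125039
  -D: nom -47.800 → Σnom=-89.000; wc +0.340/-0.198 → slack +0.898/-0.815; half-tol=0.269, Σhalf²=0.197400
  +E: nom +11.000 → Σnom=-78.000; wc +0.320/-0.320 → slack +1.218/-1.135; half-tol=0.320, Σhalf²=0.299800
  +F: nom +3.380 → Σnom=-74.620; wc +0.320/-0.320 → slack +1.538/-1.455; half-tol=0.320, Σhalf²=0.402200
  +G: nom +23.200 → Σnom=-51.420; wc +0.040/-0.040 → slack +1.578/-1.495; half-tol=0.040, Σhalf²=0.403800
  +H: nom +48.800 → Σnom=-2.620; wc +0.410/-0.480 → slack +1.988/-1.975; half-tol=0.445, Σhalf²=0.601825
  +I: nom +28.550 → Σnom=25.930; wc +0.280/-0.110 → slack +2.268/-2.085; half-tol=0.195, Σhalf²=0.639850
  -J: nom -45.900 → Σnom=-19.970; wc +0.074/-0.450 → slack +2.342/-2.535; half-tol=0.262, Σhalf²=0.708494
Nominal = -19.970. Worst-case = [-19.970 - 2.535, -19.970 + 2.342] = [-22.505, -17.628]. RSS = √0.708494 = 0.842.

nominal=-19.970 wc=[-22.505,-17.628] rss=0.842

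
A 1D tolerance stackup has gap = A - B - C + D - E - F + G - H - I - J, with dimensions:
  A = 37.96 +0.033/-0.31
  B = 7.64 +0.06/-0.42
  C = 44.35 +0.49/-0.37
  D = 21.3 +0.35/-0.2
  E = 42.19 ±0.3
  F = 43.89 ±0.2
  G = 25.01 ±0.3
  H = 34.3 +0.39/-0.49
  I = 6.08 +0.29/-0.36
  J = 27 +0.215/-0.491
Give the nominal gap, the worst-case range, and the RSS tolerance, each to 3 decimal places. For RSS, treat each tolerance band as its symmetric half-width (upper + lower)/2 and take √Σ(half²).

Stack each dimension's contribution:
  +A: nom +37.960 → Σnom=37.960; wc +0.033/-0.310 → slack +0.033/-0.310; half-tol=0.171, Σhalf²=0.029412
  -B: nom -7.640 → Σnom=30.320; wc +0.420/-0.060 → slack +0.453/-0.370; half-tol=0.240, Σhalf²=0.087012
  -C: nom -44.350 → Σnom=-14.030; wc +0.370/-0.490 → slack +0.823/-0.860; half-tol=0.430, Σhalf²=0.271912
  +D: nom +21.300 → Σnom=7.270; wc +0.350/-0.200 → slack +1.173/-1.060; half-tol=0.275, Σhalf²=0.347537
  -E: nom -42.190 → Σnom=-34.920; wc +0.300/-0.300 → slack +1.473/-1.360; half-tol=0.300, Σhalf²=0.437537
  -F: nom -43.890 → Σnom=-78.810; wc +0.200/-0.200 → slack +1.673/-1.560; half-tol=0.200, Σhalf²=0.477537
  +G: nom +25.010 → Σnom=-53.800; wc +0.300/-0.300 → slack +1.973/-1.860; half-tol=0.300, Σhalf²=0.567537
  -H: nom -34.300 → Σnom=-88.100; wc +0.490/-0.390 → slack +2.463/-2.250; half-tol=0.440, Σhalf²=0.761137
  -I: nom -6.080 → Σnom=-94.180; wc +0.360/-0.290 → slack +2.823/-2.540; half-tol=0.325, Σhalf²=0.866762
  -J: nom -27.000 → Σnom=-121.180; wc +0.491/-0.215 → slack +3.314/-2.755; half-tol=0.353, Σhalf²=0.991371
Nominal = -121.180. Worst-case = [-121.180 - 2.755, -121.180 + 3.314] = [-123.935, -117.866]. RSS = √0.991371 = 0.996.

nominal=-121.180 wc=[-123.935,-117.866] rss=0.996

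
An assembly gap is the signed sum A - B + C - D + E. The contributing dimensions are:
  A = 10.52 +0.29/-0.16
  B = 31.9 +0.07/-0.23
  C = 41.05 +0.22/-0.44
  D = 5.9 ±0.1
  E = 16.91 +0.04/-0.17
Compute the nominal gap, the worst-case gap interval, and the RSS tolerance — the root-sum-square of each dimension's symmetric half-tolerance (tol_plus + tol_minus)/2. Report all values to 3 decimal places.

nominal=30.680 wc=[29.740,31.560] rss=0.451

Stack each dimension's contribution:
  +A: nom +10.520 → Σnom=10.520; wc +0.290/-0.160 → slack +0.290/-0.160; half-tol=0.225, Σhalf²=0.050625
  -B: nom -31.900 → Σnom=-21.380; wc +0.230/-0.070 → slack +0.520/-0.230; half-tol=0.150, Σhalf²=0.073125
  +C: nom +41.050 → Σnom=19.670; wc +0.220/-0.440 → slack +0.740/-0.670; half-tol=0.330, Σhalf²=0.182025
  -D: nom -5.900 → Σnom=13.770; wc +0.100/-0.100 → slack +0.840/-0.770; half-tol=0.100, Σhalf²=0.192025
  +E: nom +16.910 → Σnom=30.680; wc +0.040/-0.170 → slack +0.880/-0.940; half-tol=0.105, Σhalf²=0.203050
Nominal = 30.680. Worst-case = [30.680 - 0.940, 30.680 + 0.880] = [29.740, 31.560]. RSS = √0.203050 = 0.451.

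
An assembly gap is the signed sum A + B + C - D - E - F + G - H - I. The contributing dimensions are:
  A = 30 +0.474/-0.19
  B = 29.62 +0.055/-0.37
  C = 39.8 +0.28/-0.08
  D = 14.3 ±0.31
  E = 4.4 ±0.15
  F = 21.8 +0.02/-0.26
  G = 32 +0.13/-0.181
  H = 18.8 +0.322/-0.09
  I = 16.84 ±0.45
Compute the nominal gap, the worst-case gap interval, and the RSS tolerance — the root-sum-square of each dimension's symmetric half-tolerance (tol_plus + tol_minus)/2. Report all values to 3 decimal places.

Stack each dimension's contribution:
  +A: nom +30.000 → Σnom=30.000; wc +0.474/-0.190 → slack +0.474/-0.190; half-tol=0.332, Σhalf²=0.110224
  +B: nom +29.620 → Σnom=59.620; wc +0.055/-0.370 → slack +0.529/-0.560; half-tol=0.212, Σhalf²=0.155380
  +C: nom +39.800 → Σnom=99.420; wc +0.280/-0.080 → slack +0.809/-0.640; half-tol=0.180, Σhalf²=0.187780
  -D: nom -14.300 → Σnom=85.120; wc +0.310/-0.310 → slack +1.119/-0.950; half-tol=0.310, Σhalf²=0.283880
  -E: nom -4.400 → Σnom=80.720; wc +0.150/-0.150 → slack +1.269/-1.100; half-tol=0.150, Σhalf²=0.306380
  -F: nom -21.800 → Σnom=58.920; wc +0.260/-0.020 → slack +1.529/-1.120; half-tol=0.140, Σhalf²=0.325980
  +G: nom +32.000 → Σnom=90.920; wc +0.130/-0.181 → slack +1.659/-1.301; half-tol=0.155, Σhalf²=0.350161
  -H: nom -18.800 → Σnom=72.120; wc +0.090/-0.322 → slack +1.749/-1.623; half-tol=0.206, Σhalf²=0.392597
  -I: nom -16.840 → Σnom=55.280; wc +0.450/-0.450 → slack +2.199/-2.073; half-tol=0.450, Σhalf²=0.595097
Nominal = 55.280. Worst-case = [55.280 - 2.073, 55.280 + 2.199] = [53.207, 57.479]. RSS = √0.595097 = 0.771.

nominal=55.280 wc=[53.207,57.479] rss=0.771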